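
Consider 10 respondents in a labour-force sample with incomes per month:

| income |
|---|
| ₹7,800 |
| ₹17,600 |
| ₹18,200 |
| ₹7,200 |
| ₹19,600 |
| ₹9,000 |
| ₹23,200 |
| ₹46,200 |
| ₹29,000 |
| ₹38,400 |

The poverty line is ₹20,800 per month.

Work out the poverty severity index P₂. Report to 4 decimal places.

Incomes under z: ₹7,200, ₹7,800, ₹9,000, ₹17,600, ₹18,200, ₹19,600 (q = 6 of N = 10).
Gap ratios (z−y)/z: (20800−7200)/20800 = 0.6538; (20800−7800)/20800 = 0.6250; (20800−9000)/20800 = 0.5673; (20800−17600)/20800 = 0.1538; (20800−18200)/20800 = 0.1250; (20800−19600)/20800 = 0.0577.
Squared: 0.4275; 0.3906; 0.3218; 0.0237; 0.0156; 0.0033.
Sum = 1.182600; P₂ = 1.182600 / 10 = 0.1183.

0.1183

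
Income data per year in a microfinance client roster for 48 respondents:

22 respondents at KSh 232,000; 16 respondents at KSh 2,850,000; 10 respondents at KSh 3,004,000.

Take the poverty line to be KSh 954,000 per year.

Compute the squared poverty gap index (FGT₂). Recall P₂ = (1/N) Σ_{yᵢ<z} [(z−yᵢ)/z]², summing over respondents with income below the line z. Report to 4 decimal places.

0.2625

Below the line: 22×KSh 232,000 (q = 22 of N = 48).
Relative gaps: (954000−232000)/954000 = 0.7568 (×22).
Squared: 0.5728 (×22).
Sum = 12.600864; P₂ = 12.600864 / 48 = 0.2625.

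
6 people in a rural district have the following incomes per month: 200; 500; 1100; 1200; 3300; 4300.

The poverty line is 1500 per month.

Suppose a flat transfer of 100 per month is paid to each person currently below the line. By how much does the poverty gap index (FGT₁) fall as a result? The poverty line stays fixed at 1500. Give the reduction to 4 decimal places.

0.0444

Before: below the line — 200, 500, 1100, 1200; poverty gap index (FGT₁) = 0.333333.
After the 100 transfer: below the line — 300, 600, 1200, 1300; poverty gap index (FGT₁) = 0.288889.
Reduction = 0.333333 − 0.288889 = 0.0444.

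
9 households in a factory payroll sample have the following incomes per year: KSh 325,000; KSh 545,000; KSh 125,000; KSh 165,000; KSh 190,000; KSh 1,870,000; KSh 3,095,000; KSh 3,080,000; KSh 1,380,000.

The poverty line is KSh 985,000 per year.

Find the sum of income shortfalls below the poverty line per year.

KSh 3,575,000

Poor units: KSh 125,000, KSh 165,000, KSh 190,000, KSh 325,000, KSh 545,000 (q = 5 of N = 9).
Individual gaps: 985000−125000 = 860000; 985000−165000 = 820000; 985000−190000 = 795000; 985000−325000 = 660000; 985000−545000 = 440000.
Aggregate gap = KSh 3,575,000.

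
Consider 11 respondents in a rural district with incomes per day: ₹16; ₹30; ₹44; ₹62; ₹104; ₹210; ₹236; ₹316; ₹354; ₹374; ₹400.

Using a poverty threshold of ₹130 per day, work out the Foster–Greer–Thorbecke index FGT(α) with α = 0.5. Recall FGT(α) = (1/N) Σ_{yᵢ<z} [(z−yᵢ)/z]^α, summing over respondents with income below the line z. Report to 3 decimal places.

0.345

Incomes under z: ₹16, ₹30, ₹44, ₹62, ₹104 (q = 5 of N = 11).
Gap ratios (z−y)/z: (130−16)/130 = 0.8769; (130−30)/130 = 0.7692; (130−44)/130 = 0.6615; (130−62)/130 = 0.5231; (130−104)/130 = 0.2000.
Raised to α = 0.5: 0.93644; 0.87706; 0.81335; 0.72324; 0.44721.
Sum = 3.797304; FGT(0.5) = 3.797304 / 11 = 0.345.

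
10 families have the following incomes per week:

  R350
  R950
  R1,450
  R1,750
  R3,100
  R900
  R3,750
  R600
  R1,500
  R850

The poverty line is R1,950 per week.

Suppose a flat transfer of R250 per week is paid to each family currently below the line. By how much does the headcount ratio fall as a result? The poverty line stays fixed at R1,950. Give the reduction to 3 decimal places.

0.100

Before: below the line — R350, R600, R850, R900, R950, R1,450, R1,500, R1,750; headcount ratio = 0.80000.
After the R250 transfer: below the line — R600, R850, R1,100, R1,150, R1,200, R1,700, R1,750; headcount ratio = 0.70000.
Reduction = 0.80000 − 0.70000 = 0.100.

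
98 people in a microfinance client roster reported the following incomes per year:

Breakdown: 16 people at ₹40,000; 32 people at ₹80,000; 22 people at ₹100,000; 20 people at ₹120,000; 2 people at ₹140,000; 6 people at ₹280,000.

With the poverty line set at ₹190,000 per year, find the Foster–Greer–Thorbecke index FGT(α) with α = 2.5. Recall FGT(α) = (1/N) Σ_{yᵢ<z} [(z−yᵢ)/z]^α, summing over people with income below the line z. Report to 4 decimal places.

0.2259

Below z: 16×₹40,000, 32×₹80,000, 22×₹100,000, 20×₹120,000, 2×₹140,000 (q = 92 of N = 98).
Shortfall ratios: (190000−40000)/190000 = 0.7895 (×16); (190000−80000)/190000 = 0.5789 (×32); (190000−100000)/190000 = 0.4737 (×22); (190000−120000)/190000 = 0.3684 (×20); (190000−140000)/190000 = 0.2632 (×2).
Raised to α = 2.5: 0.55379 (×16); 0.25503 (×32); 0.15443 (×22); 0.08239 (×20); 0.03553 (×2).
Sum = 22.137888; FGT(2.5) = 22.137888 / 98 = 0.2259.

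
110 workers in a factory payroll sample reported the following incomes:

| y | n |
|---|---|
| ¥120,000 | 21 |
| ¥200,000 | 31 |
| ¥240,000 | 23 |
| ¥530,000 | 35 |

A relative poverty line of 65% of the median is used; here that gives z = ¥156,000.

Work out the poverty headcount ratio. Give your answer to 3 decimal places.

0.191

21 of the 110 workers have income below ¥156,000.
H = 21/110 = 0.191.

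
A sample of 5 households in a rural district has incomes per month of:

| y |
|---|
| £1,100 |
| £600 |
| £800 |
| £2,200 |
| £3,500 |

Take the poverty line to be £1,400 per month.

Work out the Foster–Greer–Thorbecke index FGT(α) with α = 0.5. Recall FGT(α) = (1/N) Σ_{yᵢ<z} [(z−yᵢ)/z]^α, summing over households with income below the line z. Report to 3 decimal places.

0.375

Below the line: £600, £800, £1,100 (q = 3 of N = 5).
Relative gaps: (1400−600)/1400 = 0.5714; (1400−800)/1400 = 0.4286; (1400−1100)/1400 = 0.2143.
Raised to α = 0.5: 0.75593; 0.65465; 0.46291.
Sum = 1.873493; FGT(0.5) = 1.873493 / 5 = 0.375.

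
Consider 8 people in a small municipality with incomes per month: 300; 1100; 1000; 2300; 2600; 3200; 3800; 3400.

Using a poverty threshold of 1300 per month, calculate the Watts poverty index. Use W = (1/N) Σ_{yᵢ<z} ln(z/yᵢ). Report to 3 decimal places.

Below z: 300, 1000, 1100 (q = 3 of N = 8).
Log gaps: ln(1300/300) = 1.4663; ln(1300/1000) = 0.2624; ln(1300/1100) = 0.1671.
W = 1.895755 / 8 = 0.237.

0.237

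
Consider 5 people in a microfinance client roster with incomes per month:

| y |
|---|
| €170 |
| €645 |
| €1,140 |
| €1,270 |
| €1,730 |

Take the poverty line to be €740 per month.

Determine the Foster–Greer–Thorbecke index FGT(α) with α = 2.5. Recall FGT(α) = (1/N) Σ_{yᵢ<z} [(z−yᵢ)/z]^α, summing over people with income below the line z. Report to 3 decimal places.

0.105

Poor units: €170, €645 (q = 2 of N = 5).
Shortfall ratios: (740−170)/740 = 0.7703; (740−645)/740 = 0.1284.
Raised to α = 2.5: 0.52072; 0.00591.
Sum = 0.526629; FGT(2.5) = 0.526629 / 5 = 0.105.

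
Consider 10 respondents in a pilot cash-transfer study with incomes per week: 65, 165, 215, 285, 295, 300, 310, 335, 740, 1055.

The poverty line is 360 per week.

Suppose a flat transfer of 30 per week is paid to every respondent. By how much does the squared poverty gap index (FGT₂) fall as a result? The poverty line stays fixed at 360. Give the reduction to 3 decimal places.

Before: below the line — 65, 165, 215, 285, 295, 300, 310, 335; squared poverty gap index (FGT₂) = 0.12550.
After the 30 transfer: below the line — 95, 195, 245, 315, 325, 330, 340; squared poverty gap index (FGT₂) = 0.08891.
Reduction = 0.12550 − 0.08891 = 0.037.

0.037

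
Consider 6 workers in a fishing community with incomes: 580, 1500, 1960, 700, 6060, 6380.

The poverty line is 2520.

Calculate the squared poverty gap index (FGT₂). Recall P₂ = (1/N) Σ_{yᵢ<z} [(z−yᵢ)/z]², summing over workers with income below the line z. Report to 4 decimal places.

0.2212

Below z: 580, 700, 1500, 1960 (q = 4 of N = 6).
Relative gaps: (2520−580)/2520 = 0.7698; (2520−700)/2520 = 0.7222; (2520−1500)/2520 = 0.4048; (2520−1960)/2520 = 0.2222.
Squared: 0.5927; 0.5216; 0.1638; 0.0494.
Sum = 1.327475; P₂ = 1.327475 / 6 = 0.2212.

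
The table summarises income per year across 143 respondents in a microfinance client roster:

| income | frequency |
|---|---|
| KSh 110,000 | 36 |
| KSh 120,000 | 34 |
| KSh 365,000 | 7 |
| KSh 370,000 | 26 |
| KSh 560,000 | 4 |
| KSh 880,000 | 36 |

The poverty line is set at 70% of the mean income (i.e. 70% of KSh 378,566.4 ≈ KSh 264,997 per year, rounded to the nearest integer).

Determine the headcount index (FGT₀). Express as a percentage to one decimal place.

49.0%

70 of the 143 respondents have income below KSh 264,997.
H = 70/143 = 49.0%.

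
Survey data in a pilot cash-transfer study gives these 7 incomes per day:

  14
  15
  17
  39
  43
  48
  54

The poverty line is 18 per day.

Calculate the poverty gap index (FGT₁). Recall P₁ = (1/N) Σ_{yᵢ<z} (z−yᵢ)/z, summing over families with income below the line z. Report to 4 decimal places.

0.0635

Below the line: 14, 15, 17 (q = 3 of N = 7).
Shortfall ratios: (18−14)/18 = 0.2222; (18−15)/18 = 0.1667; (18−17)/18 = 0.0556.
Sum of shortfalls = 0.444444; P₁ averages over all N: 0.444444 / 7 = 0.0635.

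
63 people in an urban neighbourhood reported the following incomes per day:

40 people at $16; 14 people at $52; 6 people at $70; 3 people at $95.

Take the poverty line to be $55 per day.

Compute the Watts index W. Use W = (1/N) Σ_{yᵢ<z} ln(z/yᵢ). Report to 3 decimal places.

Incomes under z: 40×$16, 14×$52 (q = 54 of N = 63).
Log shortfalls: ln(55/16) = 1.2347 (×40); ln(55/52) = 0.0561 (×14).
W = 50.175031 / 63 = 0.796.

0.796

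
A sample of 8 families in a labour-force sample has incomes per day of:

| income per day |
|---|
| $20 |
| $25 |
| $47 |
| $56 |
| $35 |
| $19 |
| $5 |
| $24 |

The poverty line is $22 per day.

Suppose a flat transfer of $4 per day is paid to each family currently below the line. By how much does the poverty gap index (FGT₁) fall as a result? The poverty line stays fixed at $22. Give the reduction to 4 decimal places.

Before: below the line — $5, $19, $20; poverty gap index (FGT₁) = 0.125000.
After the $4 transfer: below the line — $9; poverty gap index (FGT₁) = 0.073864.
Reduction = 0.125000 − 0.073864 = 0.0511.

0.0511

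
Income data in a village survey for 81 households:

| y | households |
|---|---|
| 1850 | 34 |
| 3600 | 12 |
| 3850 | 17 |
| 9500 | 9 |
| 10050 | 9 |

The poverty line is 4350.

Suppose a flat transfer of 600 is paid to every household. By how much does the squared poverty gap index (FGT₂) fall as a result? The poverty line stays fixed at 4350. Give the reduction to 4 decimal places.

Before: below the line — 34×1850, 12×3600, 17×3850; squared poverty gap index (FGT₂) = 0.145819.
After the 600 transfer: below the line — 34×2450, 12×4200; squared poverty gap index (FGT₂) = 0.080256.
Reduction = 0.145819 − 0.080256 = 0.0656.

0.0656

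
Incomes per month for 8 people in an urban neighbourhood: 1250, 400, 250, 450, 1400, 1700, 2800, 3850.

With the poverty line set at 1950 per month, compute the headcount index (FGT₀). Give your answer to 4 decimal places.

0.7500

6 of the 8 people have income below 1950.
H = 6/8 = 0.7500.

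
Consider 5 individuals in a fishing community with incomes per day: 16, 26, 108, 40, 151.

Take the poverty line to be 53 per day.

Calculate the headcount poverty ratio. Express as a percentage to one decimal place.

60.0%

3 of the 5 individuals have income below 53.
H = 3/5 = 60.0%.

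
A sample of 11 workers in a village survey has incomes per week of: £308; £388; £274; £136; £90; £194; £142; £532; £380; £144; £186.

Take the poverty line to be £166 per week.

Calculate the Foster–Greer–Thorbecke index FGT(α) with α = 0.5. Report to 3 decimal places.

0.168

Below z: £90, £136, £142, £144 (q = 4 of N = 11).
Relative gaps: (166−90)/166 = 0.4578; (166−136)/166 = 0.1807; (166−142)/166 = 0.1446; (166−144)/166 = 0.1325.
Raised to α = 0.5: 0.67663; 0.42512; 0.38023; 0.36405.
Sum = 1.846029; FGT(0.5) = 1.846029 / 11 = 0.168.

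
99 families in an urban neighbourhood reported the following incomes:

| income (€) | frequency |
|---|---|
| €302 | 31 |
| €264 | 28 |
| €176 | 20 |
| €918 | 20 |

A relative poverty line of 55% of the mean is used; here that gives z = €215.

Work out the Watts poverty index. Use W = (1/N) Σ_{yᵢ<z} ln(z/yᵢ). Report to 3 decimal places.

0.040

Below the line: 20×€176 (q = 20 of N = 99).
Log gaps: ln(215/176) = 0.2002 (×20).
W = 4.003081 / 99 = 0.040.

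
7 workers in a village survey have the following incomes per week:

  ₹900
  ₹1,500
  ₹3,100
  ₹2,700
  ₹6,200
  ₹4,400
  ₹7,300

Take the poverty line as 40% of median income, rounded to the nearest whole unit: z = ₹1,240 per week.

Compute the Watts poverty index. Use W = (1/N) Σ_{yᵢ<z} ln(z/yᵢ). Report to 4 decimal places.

0.0458

Poor units: ₹900 (q = 1 of N = 7).
Log shortfalls: ln(1240/900) = 0.3205.
W = 0.320472 / 7 = 0.0458.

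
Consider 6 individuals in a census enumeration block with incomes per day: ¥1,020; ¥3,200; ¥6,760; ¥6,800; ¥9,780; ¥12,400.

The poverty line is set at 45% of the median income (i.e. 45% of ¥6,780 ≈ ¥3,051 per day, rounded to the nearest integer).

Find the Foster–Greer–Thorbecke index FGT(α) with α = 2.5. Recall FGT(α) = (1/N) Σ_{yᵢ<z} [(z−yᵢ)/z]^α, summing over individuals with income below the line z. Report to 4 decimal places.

0.0603

Poor units: ¥1,020 (q = 1 of N = 6).
Gap ratios (z−y)/z: (3051−1020)/3051 = 0.6657.
Raised to α = 2.5: 0.36155.
Sum = 0.361551; FGT(2.5) = 0.361551 / 6 = 0.0603.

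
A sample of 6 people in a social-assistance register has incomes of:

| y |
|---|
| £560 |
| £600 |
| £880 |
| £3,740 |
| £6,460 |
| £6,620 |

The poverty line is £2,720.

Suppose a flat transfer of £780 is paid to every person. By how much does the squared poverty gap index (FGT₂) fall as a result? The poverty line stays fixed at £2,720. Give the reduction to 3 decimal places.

0.174

Before: below the line — £560, £600, £880; squared poverty gap index (FGT₂) = 0.28262.
After the £780 transfer: below the line — £1,340, £1,380, £1,660; squared poverty gap index (FGT₂) = 0.10866.
Reduction = 0.28262 − 0.10866 = 0.174.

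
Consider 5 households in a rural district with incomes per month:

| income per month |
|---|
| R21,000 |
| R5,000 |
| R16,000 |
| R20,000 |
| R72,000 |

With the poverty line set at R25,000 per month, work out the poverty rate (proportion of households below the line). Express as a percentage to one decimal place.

4 of the 5 households have income below R25,000.
H = 4/5 = 80.0%.

80.0%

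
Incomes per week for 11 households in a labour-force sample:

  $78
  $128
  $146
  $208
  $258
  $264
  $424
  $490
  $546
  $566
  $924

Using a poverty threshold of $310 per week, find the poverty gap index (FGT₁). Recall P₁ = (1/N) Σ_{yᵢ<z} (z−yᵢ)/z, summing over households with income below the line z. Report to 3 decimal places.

0.228

Below the line: $78, $128, $146, $208, $258, $264 (q = 6 of N = 11).
Normalized shortfalls: (310−78)/310 = 0.7484; (310−128)/310 = 0.5871; (310−146)/310 = 0.5290; (310−208)/310 = 0.3290; (310−258)/310 = 0.1677; (310−264)/310 = 0.1484.
Σ = 2.509677. Dividing by the full population N = 11 gives P₁ = 0.228.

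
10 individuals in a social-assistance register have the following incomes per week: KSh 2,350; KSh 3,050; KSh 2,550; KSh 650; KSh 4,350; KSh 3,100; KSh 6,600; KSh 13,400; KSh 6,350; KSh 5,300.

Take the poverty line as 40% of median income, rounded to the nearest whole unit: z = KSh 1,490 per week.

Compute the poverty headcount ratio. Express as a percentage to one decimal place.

1 of the 10 individuals have income below KSh 1,490.
H = 1/10 = 10.0%.

10.0%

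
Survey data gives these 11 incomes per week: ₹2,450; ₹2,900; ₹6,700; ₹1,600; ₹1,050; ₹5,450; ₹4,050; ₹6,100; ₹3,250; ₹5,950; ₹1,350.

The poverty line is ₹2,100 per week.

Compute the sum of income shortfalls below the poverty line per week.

Incomes under z: ₹1,050, ₹1,350, ₹1,600 (q = 3 of N = 11).
Individual gaps: 2100−1050 = 1050; 2100−1350 = 750; 2100−1600 = 500.
Aggregate gap = ₹2,300.

₹2,300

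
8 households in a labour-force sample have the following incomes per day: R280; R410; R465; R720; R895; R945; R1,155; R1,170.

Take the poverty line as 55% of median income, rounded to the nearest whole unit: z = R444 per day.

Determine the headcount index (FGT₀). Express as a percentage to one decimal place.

25.0%

2 of the 8 households have income below R444.
H = 2/8 = 25.0%.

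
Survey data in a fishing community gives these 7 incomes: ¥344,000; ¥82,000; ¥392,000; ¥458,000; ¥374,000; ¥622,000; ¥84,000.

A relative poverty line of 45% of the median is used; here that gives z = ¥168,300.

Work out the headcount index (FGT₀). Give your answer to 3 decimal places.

0.286

2 of the 7 people have income below ¥168,300.
H = 2/7 = 0.286.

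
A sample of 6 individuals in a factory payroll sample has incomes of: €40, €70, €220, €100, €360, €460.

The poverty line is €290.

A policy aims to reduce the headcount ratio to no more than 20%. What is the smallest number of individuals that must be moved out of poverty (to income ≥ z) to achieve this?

3

Currently q = 4 of N = 6 are below the line (H = 0.667).
A headcount ratio of at most 20% allows at most ⌊0.20 × 6⌋ = 1 poor individuals.
So at least 4 − 1 = 3 must be lifted.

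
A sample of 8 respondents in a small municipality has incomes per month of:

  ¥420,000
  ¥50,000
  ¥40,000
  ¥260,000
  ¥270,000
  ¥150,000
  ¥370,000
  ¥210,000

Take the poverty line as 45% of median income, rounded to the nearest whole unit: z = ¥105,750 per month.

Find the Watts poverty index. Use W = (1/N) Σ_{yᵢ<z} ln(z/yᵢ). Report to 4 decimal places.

0.2152

Incomes under z: ¥40,000, ¥50,000 (q = 2 of N = 8).
ln(z/y) terms: ln(105750/40000) = 0.9722; ln(105750/50000) = 0.7491.
W = 1.721253 / 8 = 0.2152.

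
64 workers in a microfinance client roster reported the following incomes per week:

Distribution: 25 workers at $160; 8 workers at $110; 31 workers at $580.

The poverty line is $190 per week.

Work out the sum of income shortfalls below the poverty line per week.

Incomes under z: 8×$110, 25×$160 (q = 33 of N = 64).
Individual gaps: 8×(190−110) = 640; 25×(190−160) = 750.
Aggregate gap = $1,390.

$1,390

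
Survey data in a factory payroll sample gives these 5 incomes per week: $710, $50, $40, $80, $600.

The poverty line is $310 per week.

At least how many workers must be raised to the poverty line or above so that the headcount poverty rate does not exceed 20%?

3 of the 5 workers are poor, so H = 3/5 = 0.600.
A headcount ratio of at most 20% allows at most ⌊0.20 × 5⌋ = 1 poor workers.
So at least 3 − 1 = 2 must be lifted.

2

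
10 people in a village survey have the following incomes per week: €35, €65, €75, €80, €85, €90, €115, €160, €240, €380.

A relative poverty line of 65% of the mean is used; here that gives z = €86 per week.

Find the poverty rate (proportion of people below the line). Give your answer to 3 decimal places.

0.500

5 of the 10 people have income below €86.
H = 5/10 = 0.500.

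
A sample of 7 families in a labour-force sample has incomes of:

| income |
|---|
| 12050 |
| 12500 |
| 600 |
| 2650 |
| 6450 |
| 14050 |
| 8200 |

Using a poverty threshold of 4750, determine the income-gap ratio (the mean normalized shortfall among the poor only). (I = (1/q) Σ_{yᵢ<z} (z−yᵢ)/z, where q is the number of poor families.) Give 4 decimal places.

Below z: 600, 2650 (q = 2 of N = 7).
Relative gaps: 0.8737, 0.4421; sum = 1.315789.
The income-gap ratio divides by q (the poor only): 1.315789 / 2 = 0.6579.

0.6579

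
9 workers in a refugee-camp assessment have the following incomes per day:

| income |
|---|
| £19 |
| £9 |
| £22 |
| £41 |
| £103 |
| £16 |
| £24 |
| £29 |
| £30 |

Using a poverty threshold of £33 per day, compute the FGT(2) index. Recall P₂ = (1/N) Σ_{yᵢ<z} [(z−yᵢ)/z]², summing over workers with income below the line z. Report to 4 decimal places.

0.1314

Incomes under z: £9, £16, £19, £22, £24, £29, £30 (q = 7 of N = 9).
Normalized shortfalls: (33−9)/33 = 0.7273; (33−16)/33 = 0.5152; (33−19)/33 = 0.4242; (33−22)/33 = 0.3333; (33−24)/33 = 0.2727; (33−29)/33 = 0.1212; (33−30)/33 = 0.0909.
Squared: 0.5289; 0.2654; 0.1800; 0.1111; 0.0744; 0.0147; 0.0083.
Sum = 1.182736; P₂ = 1.182736 / 9 = 0.1314.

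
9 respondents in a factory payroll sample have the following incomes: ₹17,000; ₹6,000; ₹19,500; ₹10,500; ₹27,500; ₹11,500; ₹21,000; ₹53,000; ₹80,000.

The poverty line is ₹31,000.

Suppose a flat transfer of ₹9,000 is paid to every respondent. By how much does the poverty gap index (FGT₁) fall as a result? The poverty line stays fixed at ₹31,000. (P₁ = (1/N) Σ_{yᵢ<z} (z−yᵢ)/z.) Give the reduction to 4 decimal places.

0.2061

Before: below the line — ₹6,000, ₹10,500, ₹11,500, ₹17,000, ₹19,500, ₹21,000, ₹27,500; poverty gap index (FGT₁) = 0.372760.
After the ₹9,000 transfer: below the line — ₹15,000, ₹19,500, ₹20,500, ₹26,000, ₹28,500, ₹30,000; poverty gap index (FGT₁) = 0.166667.
Reduction = 0.372760 − 0.166667 = 0.2061.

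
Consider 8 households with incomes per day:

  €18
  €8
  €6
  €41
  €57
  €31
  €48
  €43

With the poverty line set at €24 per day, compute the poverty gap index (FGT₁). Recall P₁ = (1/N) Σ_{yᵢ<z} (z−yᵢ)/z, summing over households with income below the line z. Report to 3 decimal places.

Poor units: €6, €8, €18 (q = 3 of N = 8).
Normalized shortfalls: (24−6)/24 = 0.7500; (24−8)/24 = 0.6667; (24−18)/24 = 0.2500.
Sum of shortfalls = 1.666667; P₁ averages over all N: 1.666667 / 8 = 0.208.

0.208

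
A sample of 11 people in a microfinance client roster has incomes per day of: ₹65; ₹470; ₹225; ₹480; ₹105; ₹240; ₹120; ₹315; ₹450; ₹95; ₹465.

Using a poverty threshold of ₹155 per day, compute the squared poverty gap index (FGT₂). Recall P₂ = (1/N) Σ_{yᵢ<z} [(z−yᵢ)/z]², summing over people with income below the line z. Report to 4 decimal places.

Below the line: ₹65, ₹95, ₹105, ₹120 (q = 4 of N = 11).
Relative gaps: (155−65)/155 = 0.5806; (155−95)/155 = 0.3871; (155−105)/155 = 0.3226; (155−120)/155 = 0.2258.
Squared: 0.3371; 0.1498; 0.1041; 0.0510.
Sum = 0.642040; P₂ = 0.642040 / 11 = 0.0584.

0.0584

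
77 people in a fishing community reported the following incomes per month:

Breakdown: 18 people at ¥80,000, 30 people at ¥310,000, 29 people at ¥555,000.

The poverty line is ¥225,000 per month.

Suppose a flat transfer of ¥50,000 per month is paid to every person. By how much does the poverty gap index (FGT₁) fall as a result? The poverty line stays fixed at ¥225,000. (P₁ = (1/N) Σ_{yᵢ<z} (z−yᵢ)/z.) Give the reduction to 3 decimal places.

0.052

Before: below the line — 18×¥80,000; poverty gap index (FGT₁) = 0.15065.
After the ¥50,000 transfer: below the line — 18×¥130,000; poverty gap index (FGT₁) = 0.09870.
Reduction = 0.15065 − 0.09870 = 0.052.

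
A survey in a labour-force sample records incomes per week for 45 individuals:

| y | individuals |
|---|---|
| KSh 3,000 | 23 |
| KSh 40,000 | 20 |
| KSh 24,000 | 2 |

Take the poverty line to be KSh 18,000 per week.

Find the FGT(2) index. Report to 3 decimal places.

0.355

Below the line: 23×KSh 3,000 (q = 23 of N = 45).
Shortfall ratios: (18000−3000)/18000 = 0.8333 (×23).
Squared: 0.6944 (×23).
Sum = 15.972222; P₂ = 15.972222 / 45 = 0.355.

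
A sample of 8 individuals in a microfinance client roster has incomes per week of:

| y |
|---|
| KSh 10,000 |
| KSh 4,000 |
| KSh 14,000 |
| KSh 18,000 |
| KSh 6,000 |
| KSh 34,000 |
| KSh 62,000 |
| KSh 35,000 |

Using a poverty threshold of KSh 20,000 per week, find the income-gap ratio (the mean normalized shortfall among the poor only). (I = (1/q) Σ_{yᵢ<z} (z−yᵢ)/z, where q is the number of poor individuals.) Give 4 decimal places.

0.4800

Poor units: KSh 4,000, KSh 6,000, KSh 10,000, KSh 14,000, KSh 18,000 (q = 5 of N = 8).
Relative gaps: 0.8000, 0.7000, 0.5000, 0.3000, 0.1000; sum = 2.400000.
The income-gap ratio divides by q (the poor only): 2.400000 / 5 = 0.4800.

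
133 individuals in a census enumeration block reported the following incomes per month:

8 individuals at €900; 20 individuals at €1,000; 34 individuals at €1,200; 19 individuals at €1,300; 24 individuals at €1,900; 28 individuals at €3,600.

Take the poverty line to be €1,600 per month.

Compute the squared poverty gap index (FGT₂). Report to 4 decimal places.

Poor units: 8×€900, 20×€1,000, 34×€1,200, 19×€1,300 (q = 81 of N = 133).
Gap ratios (z−y)/z: (1600−900)/1600 = 0.4375 (×8); (1600−1000)/1600 = 0.3750 (×20); (1600−1200)/1600 = 0.2500 (×34); (1600−1300)/1600 = 0.1875 (×19).
Squared: 0.1914 (×8); 0.1406 (×20); 0.0625 (×34); 0.0352 (×19).
Sum = 7.136719; P₂ = 7.136719 / 133 = 0.0537.

0.0537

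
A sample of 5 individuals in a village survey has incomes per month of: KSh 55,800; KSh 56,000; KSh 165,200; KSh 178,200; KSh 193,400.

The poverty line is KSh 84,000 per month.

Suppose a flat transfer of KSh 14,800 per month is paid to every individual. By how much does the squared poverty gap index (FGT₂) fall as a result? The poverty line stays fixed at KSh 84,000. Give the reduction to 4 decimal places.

Before: below the line — KSh 55,800, KSh 56,000; squared poverty gap index (FGT₂) = 0.044763.
After the KSh 14,800 transfer: below the line — KSh 70,600, KSh 70,800; squared poverty gap index (FGT₂) = 0.010028.
Reduction = 0.044763 − 0.010028 = 0.0347.

0.0347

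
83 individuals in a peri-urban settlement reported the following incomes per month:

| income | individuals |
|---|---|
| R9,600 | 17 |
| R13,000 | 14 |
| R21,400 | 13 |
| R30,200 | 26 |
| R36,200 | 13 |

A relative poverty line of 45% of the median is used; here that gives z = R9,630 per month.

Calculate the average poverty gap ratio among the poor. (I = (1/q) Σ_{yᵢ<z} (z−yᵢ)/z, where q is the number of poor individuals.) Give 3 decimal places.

Incomes under z: 17×R9,600 (q = 17 of N = 83).
Relative gaps: 0.0031 (×17); sum = 0.052960.
I averages over the q = 17 poor units only: 0.052960 / 17 = 0.003.

0.003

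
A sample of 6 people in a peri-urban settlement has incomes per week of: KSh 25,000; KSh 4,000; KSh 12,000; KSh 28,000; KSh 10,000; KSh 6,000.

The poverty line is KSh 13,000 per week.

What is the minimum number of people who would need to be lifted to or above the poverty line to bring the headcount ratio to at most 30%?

3

Currently q = 4 of N = 6 are below the line (H = 0.667).
A headcount ratio of at most 30% allows at most ⌊0.30 × 6⌋ = 1 poor people.
So at least 4 − 1 = 3 must be lifted.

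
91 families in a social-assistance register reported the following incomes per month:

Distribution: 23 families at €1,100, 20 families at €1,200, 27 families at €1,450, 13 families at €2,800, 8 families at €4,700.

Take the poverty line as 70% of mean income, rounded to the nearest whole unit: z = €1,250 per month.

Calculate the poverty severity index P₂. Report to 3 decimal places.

Poor units: 23×€1,100, 20×€1,200 (q = 43 of N = 91).
Shortfall ratios: (1250−1100)/1250 = 0.1200 (×23); (1250−1200)/1250 = 0.0400 (×20).
Squared: 0.0144 (×23); 0.0016 (×20).
Sum = 0.363200; P₂ = 0.363200 / 91 = 0.004.

0.004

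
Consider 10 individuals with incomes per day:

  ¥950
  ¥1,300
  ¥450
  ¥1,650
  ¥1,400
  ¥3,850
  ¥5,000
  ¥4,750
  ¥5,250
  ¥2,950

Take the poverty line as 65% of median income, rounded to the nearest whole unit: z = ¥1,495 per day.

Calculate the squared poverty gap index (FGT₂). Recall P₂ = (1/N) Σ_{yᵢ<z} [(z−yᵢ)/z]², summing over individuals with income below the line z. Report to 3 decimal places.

Incomes under z: ¥450, ¥950, ¥1,300, ¥1,400 (q = 4 of N = 10).
Relative gaps: (1495−450)/1495 = 0.6990; (1495−950)/1495 = 0.3645; (1495−1300)/1495 = 0.1304; (1495−1400)/1495 = 0.0635.
Squared: 0.4886; 0.1329; 0.0170; 0.0040.
Sum = 0.642543; P₂ = 0.642543 / 10 = 0.064.

0.064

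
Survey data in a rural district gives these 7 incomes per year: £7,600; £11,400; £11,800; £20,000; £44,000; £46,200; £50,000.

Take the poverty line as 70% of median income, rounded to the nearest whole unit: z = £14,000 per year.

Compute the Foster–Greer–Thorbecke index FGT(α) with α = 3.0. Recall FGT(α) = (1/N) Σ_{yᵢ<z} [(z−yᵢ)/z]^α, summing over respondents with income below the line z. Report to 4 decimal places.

0.0151

Poor units: £7,600, £11,400, £11,800 (q = 3 of N = 7).
Gap ratios (z−y)/z: (14000−7600)/14000 = 0.4571; (14000−11400)/14000 = 0.1857; (14000−11800)/14000 = 0.1571.
Raised to α = 3.0: 0.09553; 0.00641; 0.00388.
Sum = 0.105819; FGT(3.0) = 0.105819 / 7 = 0.0151.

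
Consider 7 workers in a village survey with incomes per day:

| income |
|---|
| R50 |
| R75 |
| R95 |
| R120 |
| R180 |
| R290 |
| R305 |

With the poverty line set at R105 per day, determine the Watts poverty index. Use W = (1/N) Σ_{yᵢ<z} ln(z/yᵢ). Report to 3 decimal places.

Incomes under z: R50, R75, R95 (q = 3 of N = 7).
Log shortfalls: ln(105/50) = 0.7419; ln(105/75) = 0.3365; ln(105/95) = 0.1001.
W = 1.178493 / 7 = 0.168.

0.168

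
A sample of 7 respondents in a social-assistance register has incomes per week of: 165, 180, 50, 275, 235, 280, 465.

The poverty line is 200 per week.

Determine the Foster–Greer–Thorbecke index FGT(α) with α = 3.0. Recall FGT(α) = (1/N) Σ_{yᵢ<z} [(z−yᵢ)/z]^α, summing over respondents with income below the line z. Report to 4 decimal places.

0.0612

Poor units: 50, 165, 180 (q = 3 of N = 7).
Shortfall ratios: (200−50)/200 = 0.7500; (200−165)/200 = 0.1750; (200−180)/200 = 0.1000.
Raised to α = 3.0: 0.42188; 0.00536; 0.00100.
Sum = 0.428234; FGT(3.0) = 0.428234 / 7 = 0.0612.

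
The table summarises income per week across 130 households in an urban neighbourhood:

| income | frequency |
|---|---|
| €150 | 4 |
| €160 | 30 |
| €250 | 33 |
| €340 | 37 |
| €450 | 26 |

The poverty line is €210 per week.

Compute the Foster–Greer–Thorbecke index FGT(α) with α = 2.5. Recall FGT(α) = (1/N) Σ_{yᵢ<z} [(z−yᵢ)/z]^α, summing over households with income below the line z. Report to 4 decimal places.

Below z: 4×€150, 30×€160 (q = 34 of N = 130).
Normalized shortfalls: (210−150)/210 = 0.2857 (×4); (210−160)/210 = 0.2381 (×30).
Raised to α = 2.5: 0.04363 (×4); 0.02766 (×30).
Sum = 1.004385; FGT(2.5) = 1.004385 / 130 = 0.0077.

0.0077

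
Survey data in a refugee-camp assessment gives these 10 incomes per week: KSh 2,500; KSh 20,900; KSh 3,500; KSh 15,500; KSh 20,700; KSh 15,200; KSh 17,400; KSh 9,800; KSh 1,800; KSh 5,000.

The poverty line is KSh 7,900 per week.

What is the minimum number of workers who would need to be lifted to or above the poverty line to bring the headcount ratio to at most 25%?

4 of the 10 workers are poor, so H = 4/10 = 0.400.
A headcount ratio of at most 25% allows at most ⌊0.25 × 10⌋ = 2 poor workers.
So at least 4 − 2 = 2 must be lifted.

2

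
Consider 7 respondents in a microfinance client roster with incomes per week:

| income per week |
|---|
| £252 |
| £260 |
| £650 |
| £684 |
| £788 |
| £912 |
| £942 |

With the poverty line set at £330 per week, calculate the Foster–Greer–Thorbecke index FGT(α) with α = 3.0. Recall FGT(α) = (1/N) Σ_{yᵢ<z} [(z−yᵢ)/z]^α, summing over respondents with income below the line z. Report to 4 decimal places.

Below the line: £252, £260 (q = 2 of N = 7).
Shortfall ratios: (330−252)/330 = 0.2364; (330−260)/330 = 0.2121.
Raised to α = 3.0: 0.01321; 0.00954.
Sum = 0.022750; FGT(3.0) = 0.022750 / 7 = 0.0032.

0.0032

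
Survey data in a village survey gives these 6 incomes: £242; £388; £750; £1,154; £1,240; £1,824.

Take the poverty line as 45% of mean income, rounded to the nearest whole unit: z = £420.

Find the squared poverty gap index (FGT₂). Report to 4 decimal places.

0.0309

Below the line: £242, £388 (q = 2 of N = 6).
Shortfall ratios: (420−242)/420 = 0.4238; (420−388)/420 = 0.0762.
Squared: 0.1796; 0.0058.
Sum = 0.185420; P₂ = 0.185420 / 6 = 0.0309.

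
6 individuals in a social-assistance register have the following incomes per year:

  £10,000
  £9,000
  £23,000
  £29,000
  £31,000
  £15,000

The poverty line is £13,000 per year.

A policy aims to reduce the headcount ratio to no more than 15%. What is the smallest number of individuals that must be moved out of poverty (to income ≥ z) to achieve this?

2

2 of the 6 individuals are poor, so H = 2/6 = 0.333.
A headcount ratio of at most 15% allows at most ⌊0.15 × 6⌋ = 0 poor individuals.
So at least 2 − 0 = 2 must be lifted.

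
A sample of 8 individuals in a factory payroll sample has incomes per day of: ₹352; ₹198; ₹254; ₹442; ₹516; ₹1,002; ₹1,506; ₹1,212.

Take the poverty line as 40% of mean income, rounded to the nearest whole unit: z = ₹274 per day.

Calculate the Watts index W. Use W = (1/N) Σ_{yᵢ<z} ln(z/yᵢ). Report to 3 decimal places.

Poor units: ₹198, ₹254 (q = 2 of N = 8).
Log gaps: ln(274/198) = 0.3249; ln(274/254) = 0.0758.
W = 0.400655 / 8 = 0.050.

0.050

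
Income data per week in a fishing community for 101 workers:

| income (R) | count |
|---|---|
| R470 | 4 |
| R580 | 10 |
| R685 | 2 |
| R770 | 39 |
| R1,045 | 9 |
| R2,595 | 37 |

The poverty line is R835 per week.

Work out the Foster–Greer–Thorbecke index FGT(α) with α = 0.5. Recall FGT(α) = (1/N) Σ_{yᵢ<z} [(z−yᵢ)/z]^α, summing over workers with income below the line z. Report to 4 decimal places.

0.1970

Poor units: 4×R470, 10×R580, 2×R685, 39×R770 (q = 55 of N = 101).
Relative gaps: (835−470)/835 = 0.4371 (×4); (835−580)/835 = 0.3054 (×10); (835−685)/835 = 0.1796 (×2); (835−770)/835 = 0.0778 (×39).
Raised to α = 0.5: 0.66115 (×4); 0.55262 (×10); 0.42384 (×2); 0.27901 (×39).
Sum = 19.899735; FGT(0.5) = 19.899735 / 101 = 0.1970.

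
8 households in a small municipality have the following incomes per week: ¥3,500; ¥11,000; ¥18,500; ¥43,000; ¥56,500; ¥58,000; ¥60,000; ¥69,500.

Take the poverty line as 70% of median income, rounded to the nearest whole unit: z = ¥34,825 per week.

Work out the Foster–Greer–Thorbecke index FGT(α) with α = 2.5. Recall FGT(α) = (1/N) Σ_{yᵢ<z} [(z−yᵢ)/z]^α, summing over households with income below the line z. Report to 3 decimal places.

Incomes under z: ¥3,500, ¥11,000, ¥18,500 (q = 3 of N = 8).
Normalized shortfalls: (34825−3500)/34825 = 0.8995; (34825−11000)/34825 = 0.6841; (34825−18500)/34825 = 0.4688.
Raised to α = 2.5: 0.76736; 0.38713; 0.15045.
Sum = 1.304944; FGT(2.5) = 1.304944 / 8 = 0.163.

0.163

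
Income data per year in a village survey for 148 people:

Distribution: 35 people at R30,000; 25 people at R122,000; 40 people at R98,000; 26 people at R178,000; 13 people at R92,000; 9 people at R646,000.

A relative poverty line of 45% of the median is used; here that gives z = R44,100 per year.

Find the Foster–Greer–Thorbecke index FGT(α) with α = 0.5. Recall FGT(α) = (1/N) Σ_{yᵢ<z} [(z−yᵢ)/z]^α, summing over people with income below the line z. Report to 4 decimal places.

0.1337

Poor units: 35×R30,000 (q = 35 of N = 148).
Normalized shortfalls: (44100−30000)/44100 = 0.3197 (×35).
Raised to α = 0.5: 0.56544 (×35).
Sum = 19.790570; FGT(0.5) = 19.790570 / 148 = 0.1337.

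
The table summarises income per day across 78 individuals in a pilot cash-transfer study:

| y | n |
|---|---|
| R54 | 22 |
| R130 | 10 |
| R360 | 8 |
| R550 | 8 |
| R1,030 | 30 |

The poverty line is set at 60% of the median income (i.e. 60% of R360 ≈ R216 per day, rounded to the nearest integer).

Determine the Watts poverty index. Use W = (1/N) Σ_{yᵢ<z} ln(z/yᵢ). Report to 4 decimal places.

0.4561

Incomes under z: 22×R54, 10×R130 (q = 32 of N = 78).
Log shortfalls: ln(216/54) = 1.3863 (×22); ln(216/130) = 0.5077 (×10).
W = 35.575916 / 78 = 0.4561.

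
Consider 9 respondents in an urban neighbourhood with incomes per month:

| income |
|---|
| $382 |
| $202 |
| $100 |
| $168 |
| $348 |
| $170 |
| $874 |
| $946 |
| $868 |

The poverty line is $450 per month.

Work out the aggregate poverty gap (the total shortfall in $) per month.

$1,330

Below z: $100, $168, $170, $202, $348, $382 (q = 6 of N = 9).
Individual gaps: 450−100 = 350; 450−168 = 282; 450−170 = 280; 450−202 = 248; 450−348 = 102; 450−382 = 68.
Aggregate gap = $1,330.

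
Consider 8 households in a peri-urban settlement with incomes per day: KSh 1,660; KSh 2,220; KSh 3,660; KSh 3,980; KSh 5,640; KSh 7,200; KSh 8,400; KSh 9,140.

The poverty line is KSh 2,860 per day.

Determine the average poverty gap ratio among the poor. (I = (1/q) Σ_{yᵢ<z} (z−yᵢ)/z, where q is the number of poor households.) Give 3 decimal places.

0.322

Below the line: KSh 1,660, KSh 2,220 (q = 2 of N = 8).
Shortfall ratios (z−y)/z: 0.4196, 0.2238; sum = 0.643357.
I averages over the q = 2 poor units only: 0.643357 / 2 = 0.322.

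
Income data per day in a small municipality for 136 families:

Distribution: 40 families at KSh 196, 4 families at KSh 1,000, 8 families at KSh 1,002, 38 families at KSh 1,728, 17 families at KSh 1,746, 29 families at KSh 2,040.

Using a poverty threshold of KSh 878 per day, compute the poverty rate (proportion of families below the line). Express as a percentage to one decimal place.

29.4%

40 of the 136 families have income below KSh 878.
H = 40/136 = 29.4%.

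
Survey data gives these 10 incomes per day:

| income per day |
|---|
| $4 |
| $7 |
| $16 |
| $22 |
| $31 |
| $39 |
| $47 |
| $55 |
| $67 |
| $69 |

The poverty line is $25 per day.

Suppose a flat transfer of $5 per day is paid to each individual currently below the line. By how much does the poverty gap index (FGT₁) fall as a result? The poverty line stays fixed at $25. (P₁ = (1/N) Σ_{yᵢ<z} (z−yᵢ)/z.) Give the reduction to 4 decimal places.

0.0720

Before: below the line — $4, $7, $16, $22; poverty gap index (FGT₁) = 0.204000.
After the $5 transfer: below the line — $9, $12, $21; poverty gap index (FGT₁) = 0.132000.
Reduction = 0.204000 − 0.132000 = 0.0720.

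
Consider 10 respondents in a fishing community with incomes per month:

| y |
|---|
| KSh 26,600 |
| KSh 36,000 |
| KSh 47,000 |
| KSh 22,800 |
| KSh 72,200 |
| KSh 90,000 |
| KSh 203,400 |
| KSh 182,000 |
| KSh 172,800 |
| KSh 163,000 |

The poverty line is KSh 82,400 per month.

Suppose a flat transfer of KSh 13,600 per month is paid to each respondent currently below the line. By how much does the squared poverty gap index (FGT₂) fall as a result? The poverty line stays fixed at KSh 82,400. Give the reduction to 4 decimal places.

0.0696

Before: below the line — KSh 22,800, KSh 26,600, KSh 36,000, KSh 47,000, KSh 72,200; squared poverty gap index (FGT₂) = 0.149872.
After the KSh 13,600 transfer: below the line — KSh 36,400, KSh 40,200, KSh 49,600, KSh 60,600; squared poverty gap index (FGT₂) = 0.080237.
Reduction = 0.149872 − 0.080237 = 0.0696.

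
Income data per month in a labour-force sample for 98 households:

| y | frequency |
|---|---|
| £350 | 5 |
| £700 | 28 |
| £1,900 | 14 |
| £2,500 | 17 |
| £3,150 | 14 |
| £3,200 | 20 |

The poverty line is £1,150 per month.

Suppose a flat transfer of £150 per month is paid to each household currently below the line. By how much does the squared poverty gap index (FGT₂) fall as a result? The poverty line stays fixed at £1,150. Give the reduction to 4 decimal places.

0.0327

Before: below the line — 5×£350, 28×£700; squared poverty gap index (FGT₂) = 0.068439.
After the £150 transfer: below the line — 5×£500, 28×£850; squared poverty gap index (FGT₂) = 0.035743.
Reduction = 0.068439 − 0.035743 = 0.0327.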